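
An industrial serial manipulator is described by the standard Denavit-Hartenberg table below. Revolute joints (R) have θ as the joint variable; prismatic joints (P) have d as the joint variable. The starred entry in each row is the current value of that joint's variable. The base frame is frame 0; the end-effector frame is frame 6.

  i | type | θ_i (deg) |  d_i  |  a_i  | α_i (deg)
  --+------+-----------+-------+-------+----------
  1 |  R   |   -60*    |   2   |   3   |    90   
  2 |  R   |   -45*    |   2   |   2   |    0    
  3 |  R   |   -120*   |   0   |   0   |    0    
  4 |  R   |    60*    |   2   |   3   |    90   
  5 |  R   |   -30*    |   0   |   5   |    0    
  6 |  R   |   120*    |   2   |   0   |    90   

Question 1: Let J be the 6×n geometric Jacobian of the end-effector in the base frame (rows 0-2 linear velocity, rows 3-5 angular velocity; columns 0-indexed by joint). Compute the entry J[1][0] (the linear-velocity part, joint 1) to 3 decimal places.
-1.006

axis z_0 = ẑ; lever o_n−o_0 = (-1.0064,-1.2568,-5.9769)
cross product → J_v[:, 0] = (1.2568,-1.0064,0.0000)
J_ω[:, 0] = z_0
entry J[1][0] = -1.0064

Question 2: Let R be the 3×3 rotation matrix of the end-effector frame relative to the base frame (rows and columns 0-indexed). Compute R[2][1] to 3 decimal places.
0.259

End-effector y-axis (col 1 of R) = (-0.4830,0.8365,0.2588)
R[2][1] = 0.2588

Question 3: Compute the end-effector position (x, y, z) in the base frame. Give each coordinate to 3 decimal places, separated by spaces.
-1.006 -1.257 -5.977

after link 1: o_1 = (1.5000, -2.5981, 2.0000)
after link 2: o_2 = (0.4751, -4.8228, 0.5858)
after link 3: o_3 = (0.4751, -4.8228, 0.5858)
after link 4: o_4 = (-1.6452, -5.1504, -2.3120)
after link 5: o_5 = (-0.0405, -2.9298, -6.4946)
after link 6: o_6 = (-1.0064, -1.2568, -5.9769)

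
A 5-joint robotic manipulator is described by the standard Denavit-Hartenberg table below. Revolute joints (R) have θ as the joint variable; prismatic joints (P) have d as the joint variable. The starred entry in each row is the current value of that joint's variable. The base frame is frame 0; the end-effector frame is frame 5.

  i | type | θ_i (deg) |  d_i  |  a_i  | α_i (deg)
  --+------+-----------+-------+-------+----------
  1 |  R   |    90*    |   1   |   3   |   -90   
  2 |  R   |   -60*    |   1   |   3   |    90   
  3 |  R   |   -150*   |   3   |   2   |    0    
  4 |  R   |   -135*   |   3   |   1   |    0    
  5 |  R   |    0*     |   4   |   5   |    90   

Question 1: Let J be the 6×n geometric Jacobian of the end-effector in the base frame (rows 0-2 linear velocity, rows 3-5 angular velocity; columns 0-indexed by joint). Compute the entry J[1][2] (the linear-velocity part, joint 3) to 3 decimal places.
axis z_2 = (-0.0000,-0.8660,0.5000); lever o_n−o_2 = (-4.7956,-8.7498,4.8449)
cross product → J_v[:, 2] = (0.1791,-2.3978,-4.1531)
J_ω[:, 2] = z_2
entry J[1][2] = -2.3978

-2.398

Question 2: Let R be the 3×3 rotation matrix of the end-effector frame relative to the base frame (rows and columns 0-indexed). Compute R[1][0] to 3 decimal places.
End-effector x-axis (col 0 of R) = (-0.9659,0.1294,0.2241)
R[1][0] = 0.1294

0.129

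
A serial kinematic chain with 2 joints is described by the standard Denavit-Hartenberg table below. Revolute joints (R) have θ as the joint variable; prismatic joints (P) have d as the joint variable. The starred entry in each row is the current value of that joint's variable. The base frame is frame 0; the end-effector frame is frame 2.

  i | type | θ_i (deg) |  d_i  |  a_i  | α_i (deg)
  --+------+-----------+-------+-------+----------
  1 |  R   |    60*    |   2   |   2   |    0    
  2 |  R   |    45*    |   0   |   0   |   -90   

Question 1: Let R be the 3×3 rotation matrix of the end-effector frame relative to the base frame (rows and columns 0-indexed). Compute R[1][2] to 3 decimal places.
End-effector z-axis (col 2 of R) = (-0.9659,-0.2588,0.0000)
R[1][2] = -0.2588

-0.259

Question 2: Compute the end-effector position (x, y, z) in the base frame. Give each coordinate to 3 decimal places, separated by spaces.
after link 1: o_1 = (1.0000, 1.7321, 2.0000)
after link 2: o_2 = (1.0000, 1.7321, 2.0000)

1.000 1.732 2.000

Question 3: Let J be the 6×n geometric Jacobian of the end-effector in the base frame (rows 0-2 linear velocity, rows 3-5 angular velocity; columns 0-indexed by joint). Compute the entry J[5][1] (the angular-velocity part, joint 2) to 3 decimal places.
axis z_1 = (0.0000,0.0000,1.0000); lever o_n−o_1 = (0.0000,0.0000,0.0000)
cross product → J_v[:, 1] = (0.0000,0.0000,0.0000)
J_ω[:, 1] = z_1
entry J[5][1] = 1.0000

1.000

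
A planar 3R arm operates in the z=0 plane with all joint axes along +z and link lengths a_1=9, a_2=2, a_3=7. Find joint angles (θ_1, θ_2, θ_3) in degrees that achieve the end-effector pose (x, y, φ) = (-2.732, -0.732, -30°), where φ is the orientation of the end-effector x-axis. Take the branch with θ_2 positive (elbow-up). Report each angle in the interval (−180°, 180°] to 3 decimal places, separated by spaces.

wrist centre = target − a_3·(cos φ, sin φ) = (-8.7942, 2.7680)
cos θ_2 = (84.9994−9²−2²)/(2·9·2) = -0.0000; θ_2 = 90.0010° (elbow-up)
β = atan2(2.7680,-8.7942) = 162.5284°; ψ = atan2(2.0000,9.0000) = 12.5289°
θ_1 = β − ψ = 149.9996°
θ_3 = φ − θ_1 − θ_2 = 89.9995° (wrapped to (-180°,180°])

150.000 90.001 89.999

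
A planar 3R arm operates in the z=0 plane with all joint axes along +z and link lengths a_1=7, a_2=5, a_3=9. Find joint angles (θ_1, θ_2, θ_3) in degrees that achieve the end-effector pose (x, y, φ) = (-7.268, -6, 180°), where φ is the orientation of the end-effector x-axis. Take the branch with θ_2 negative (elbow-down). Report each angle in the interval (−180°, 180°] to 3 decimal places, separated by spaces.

-30.000 -120.000 -29.999

wrist centre = target − a_3·(cos φ, sin φ) = (1.7320, -6.0000)
cos θ_2 = (38.9998−7²−5²)/(2·7·5) = -0.5000; θ_2 = -120.0002° (elbow-down)
β = atan2(-6.0000,1.7320) = -73.8983°; ψ = atan2(-4.3301,4.5000) = -43.8979°
θ_1 = β − ψ = -30.0004°
θ_3 = φ − θ_1 − θ_2 = -29.9994° (wrapped to (-180°,180°])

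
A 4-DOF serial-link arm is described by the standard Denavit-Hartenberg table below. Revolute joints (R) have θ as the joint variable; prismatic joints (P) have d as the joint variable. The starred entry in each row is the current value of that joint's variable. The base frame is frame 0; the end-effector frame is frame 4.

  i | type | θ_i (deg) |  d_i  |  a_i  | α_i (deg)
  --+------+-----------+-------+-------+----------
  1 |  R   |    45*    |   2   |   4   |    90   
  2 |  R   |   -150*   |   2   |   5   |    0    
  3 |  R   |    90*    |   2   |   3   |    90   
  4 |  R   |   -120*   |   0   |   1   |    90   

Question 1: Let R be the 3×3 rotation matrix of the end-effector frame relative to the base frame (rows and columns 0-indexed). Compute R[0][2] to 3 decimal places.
End-effector z-axis (col 2 of R) = (0.0474,-0.6597,0.7500)
R[0][2] = 0.0474

0.047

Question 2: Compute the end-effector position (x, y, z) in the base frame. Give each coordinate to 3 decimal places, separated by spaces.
2.867 -1.566 -2.665

after link 1: o_1 = (2.8284, 2.8284, 2.0000)
after link 2: o_2 = (1.1808, -1.6476, -0.5000)
after link 3: o_3 = (3.6557, -2.0012, -3.0981)
after link 4: o_4 = (2.8665, -1.5656, -2.6651)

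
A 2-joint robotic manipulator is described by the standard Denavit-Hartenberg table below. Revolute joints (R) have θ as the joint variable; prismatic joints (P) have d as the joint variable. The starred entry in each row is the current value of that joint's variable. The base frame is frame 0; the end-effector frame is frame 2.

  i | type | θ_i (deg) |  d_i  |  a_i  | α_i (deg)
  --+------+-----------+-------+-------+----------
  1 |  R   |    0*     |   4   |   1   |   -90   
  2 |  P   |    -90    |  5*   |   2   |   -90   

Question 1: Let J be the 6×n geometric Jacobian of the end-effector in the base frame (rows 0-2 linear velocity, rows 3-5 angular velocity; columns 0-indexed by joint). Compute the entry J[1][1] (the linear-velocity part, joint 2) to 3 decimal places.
prismatic axis z_1 = (0.0000,1.0000,0.0000)
J_v[:, 1] = z_1; J_ω[:, 1] = (0,0,0)
entry J[1][1] = 1.0000

1.000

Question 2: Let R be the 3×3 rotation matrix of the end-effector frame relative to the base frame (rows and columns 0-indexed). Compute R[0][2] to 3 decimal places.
1.000

End-effector z-axis (col 2 of R) = (1.0000,0.0000,-0.0000)
R[0][2] = 1.0000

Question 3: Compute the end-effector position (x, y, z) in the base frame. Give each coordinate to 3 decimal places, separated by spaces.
1.000 5.000 6.000

after link 1: o_1 = (1.0000, 0.0000, 4.0000)
after link 2: o_2 = (1.0000, 5.0000, 6.0000)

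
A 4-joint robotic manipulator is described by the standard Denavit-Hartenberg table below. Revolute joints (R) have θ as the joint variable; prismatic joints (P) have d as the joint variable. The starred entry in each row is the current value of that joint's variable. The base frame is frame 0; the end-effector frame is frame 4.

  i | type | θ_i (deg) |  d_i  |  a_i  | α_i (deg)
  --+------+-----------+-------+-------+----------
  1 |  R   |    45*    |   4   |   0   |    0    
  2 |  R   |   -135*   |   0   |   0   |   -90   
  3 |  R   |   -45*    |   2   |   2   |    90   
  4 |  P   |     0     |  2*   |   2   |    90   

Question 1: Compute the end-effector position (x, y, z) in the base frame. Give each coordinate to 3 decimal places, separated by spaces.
after link 1: o_1 = (0.0000, 0.0000, 4.0000)
after link 2: o_2 = (0.0000, 0.0000, 4.0000)
after link 3: o_3 = (2.0000, -1.4142, 5.4142)
after link 4: o_4 = (2.0000, -1.4142, 8.2426)

2.000 -1.414 8.243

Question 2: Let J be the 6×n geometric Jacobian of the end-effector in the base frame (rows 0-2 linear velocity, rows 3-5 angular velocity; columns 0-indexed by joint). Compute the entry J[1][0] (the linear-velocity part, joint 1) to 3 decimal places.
2.000

axis z_0 = ẑ; lever o_n−o_0 = (2.0000,-1.4142,8.2426)
cross product → J_v[:, 0] = (1.4142,2.0000,-0.0000)
J_ω[:, 0] = z_0
entry J[1][0] = 2.0000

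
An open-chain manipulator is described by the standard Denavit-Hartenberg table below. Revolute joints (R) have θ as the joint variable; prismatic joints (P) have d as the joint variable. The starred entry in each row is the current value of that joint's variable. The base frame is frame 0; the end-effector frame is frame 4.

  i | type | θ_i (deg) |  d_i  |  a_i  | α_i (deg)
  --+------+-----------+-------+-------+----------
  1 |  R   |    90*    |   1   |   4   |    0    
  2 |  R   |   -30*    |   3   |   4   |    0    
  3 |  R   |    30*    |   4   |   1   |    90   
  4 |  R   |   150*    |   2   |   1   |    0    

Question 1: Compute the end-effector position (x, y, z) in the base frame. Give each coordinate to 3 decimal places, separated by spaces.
after link 1: o_1 = (0.0000, 4.0000, 1.0000)
after link 2: o_2 = (2.0000, 7.4641, 4.0000)
after link 3: o_3 = (2.0000, 8.4641, 8.0000)
after link 4: o_4 = (4.0000, 7.5981, 8.5000)

4.000 7.598 8.500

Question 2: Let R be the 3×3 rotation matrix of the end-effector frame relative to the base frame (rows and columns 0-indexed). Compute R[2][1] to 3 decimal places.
-0.866

End-effector y-axis (col 1 of R) = (0.0000,-0.5000,-0.8660)
R[2][1] = -0.8660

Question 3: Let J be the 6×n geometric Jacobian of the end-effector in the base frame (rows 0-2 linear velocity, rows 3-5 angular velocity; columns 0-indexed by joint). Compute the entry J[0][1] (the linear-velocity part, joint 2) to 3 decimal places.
axis z_1 = (0.0000,0.0000,1.0000); lever o_n−o_1 = (4.0000,3.5981,7.5000)
cross product → J_v[:, 1] = (-3.5981,4.0000,0.0000)
J_ω[:, 1] = z_1
entry J[0][1] = -3.5981

-3.598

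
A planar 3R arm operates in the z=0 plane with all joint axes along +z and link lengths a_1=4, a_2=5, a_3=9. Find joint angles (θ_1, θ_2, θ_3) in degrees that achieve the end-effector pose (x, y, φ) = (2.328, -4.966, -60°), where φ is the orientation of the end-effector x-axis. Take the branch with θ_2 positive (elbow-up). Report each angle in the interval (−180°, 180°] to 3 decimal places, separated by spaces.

wrist centre = target − a_3·(cos φ, sin φ) = (-2.1720, 2.8282)
cos θ_2 = (12.7165−4²−5²)/(2·4·5) = -0.7071; θ_2 = 134.9985° (elbow-up)
β = atan2(2.8282,-2.1720) = 127.5232°; ψ = atan2(3.5356,0.4646) = 82.5146°
θ_1 = β − ψ = 45.0087°
θ_3 = φ − θ_1 − θ_2 = 119.9928° (wrapped to (-180°,180°])

45.009 134.999 119.993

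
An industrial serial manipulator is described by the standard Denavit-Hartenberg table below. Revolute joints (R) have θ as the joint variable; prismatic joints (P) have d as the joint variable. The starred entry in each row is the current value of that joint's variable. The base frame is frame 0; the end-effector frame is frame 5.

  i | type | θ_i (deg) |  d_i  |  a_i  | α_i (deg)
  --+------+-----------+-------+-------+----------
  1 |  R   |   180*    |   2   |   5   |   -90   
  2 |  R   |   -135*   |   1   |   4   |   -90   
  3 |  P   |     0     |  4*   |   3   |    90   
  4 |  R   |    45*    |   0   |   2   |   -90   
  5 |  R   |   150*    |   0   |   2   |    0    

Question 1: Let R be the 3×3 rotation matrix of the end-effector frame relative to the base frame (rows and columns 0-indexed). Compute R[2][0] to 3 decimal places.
-0.866

End-effector x-axis (col 0 of R) = (0.0000,0.5000,-0.8660)
R[2][0] = -0.8660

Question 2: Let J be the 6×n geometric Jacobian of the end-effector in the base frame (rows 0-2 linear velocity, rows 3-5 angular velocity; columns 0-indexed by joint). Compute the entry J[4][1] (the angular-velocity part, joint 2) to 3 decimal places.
axis z_1 = (-0.0000,-1.0000,0.0000); lever o_n−o_1 = (2.1213,-0.0000,8.0461)
cross product → J_v[:, 1] = (-8.0461,0.0000,2.1213)
J_ω[:, 1] = z_1
entry J[4][1] = -1.0000

-1.000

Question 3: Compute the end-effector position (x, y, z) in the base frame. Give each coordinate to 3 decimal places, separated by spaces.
-2.879 0.000 10.046

after link 1: o_1 = (-5.0000, 0.0000, 2.0000)
after link 2: o_2 = (-2.1716, -1.0000, 4.8284)
after link 3: o_3 = (-2.8787, -1.0000, 9.7782)
after link 4: o_4 = (-2.8787, -1.0000, 11.7782)
after link 5: o_5 = (-2.8787, 0.0000, 10.0461)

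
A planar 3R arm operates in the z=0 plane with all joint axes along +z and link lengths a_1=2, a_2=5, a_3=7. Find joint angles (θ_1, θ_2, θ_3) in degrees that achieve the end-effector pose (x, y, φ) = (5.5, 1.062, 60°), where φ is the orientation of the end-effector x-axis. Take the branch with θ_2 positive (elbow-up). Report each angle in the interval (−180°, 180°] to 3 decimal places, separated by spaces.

-136.393 89.995 106.399

wrist centre = target − a_3·(cos φ, sin φ) = (2.0000, -5.0002)
cos θ_2 = (29.0018−2²−5²)/(2·2·5) = 0.0001; θ_2 = 89.9949° (elbow-up)
β = atan2(-5.0002,2.0000) = -68.1993°; ψ = atan2(5.0000,2.0004) = 68.1942°
θ_1 = β − ψ = -136.3935°
θ_3 = φ − θ_1 − θ_2 = 106.3986° (wrapped to (-180°,180°])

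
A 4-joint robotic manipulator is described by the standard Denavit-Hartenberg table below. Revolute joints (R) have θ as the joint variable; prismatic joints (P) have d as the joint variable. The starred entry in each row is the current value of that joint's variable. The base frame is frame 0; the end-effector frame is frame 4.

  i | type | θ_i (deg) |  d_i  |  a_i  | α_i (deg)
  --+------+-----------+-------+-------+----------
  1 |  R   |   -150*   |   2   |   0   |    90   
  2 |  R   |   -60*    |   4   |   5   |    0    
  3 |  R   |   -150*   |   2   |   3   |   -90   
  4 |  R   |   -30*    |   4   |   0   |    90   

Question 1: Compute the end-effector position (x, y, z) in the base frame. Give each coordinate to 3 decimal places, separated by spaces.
after link 1: o_1 = (0.0000, 0.0000, 2.0000)
after link 2: o_2 = (-4.1651, 2.2141, -2.3301)
after link 3: o_3 = (-2.9151, 5.2452, -0.8301)
after link 4: o_4 = (-1.1830, 6.2452, -4.2942)

-1.183 6.245 -4.294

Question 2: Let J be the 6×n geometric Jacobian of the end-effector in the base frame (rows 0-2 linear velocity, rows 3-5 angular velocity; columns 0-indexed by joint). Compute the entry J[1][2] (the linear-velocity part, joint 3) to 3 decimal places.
-0.982

axis z_2 = (-0.5000,0.8660,0.0000); lever o_n−o_2 = (2.9821,4.0311,-1.9641)
cross product → J_v[:, 2] = (-1.7010,-0.9821,-4.5981)
J_ω[:, 2] = z_2
entry J[1][2] = -0.9821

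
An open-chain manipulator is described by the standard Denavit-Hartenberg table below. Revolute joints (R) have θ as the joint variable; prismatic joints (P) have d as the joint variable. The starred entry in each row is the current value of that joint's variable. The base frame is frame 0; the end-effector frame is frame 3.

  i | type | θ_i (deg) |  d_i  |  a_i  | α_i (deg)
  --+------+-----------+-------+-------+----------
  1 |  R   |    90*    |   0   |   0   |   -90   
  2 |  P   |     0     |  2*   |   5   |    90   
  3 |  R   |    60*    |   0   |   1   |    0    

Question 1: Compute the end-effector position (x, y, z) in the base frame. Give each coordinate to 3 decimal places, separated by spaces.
-2.866 5.500 0.000

after link 1: o_1 = (0.0000, 0.0000, 0.0000)
after link 2: o_2 = (-2.0000, 5.0000, 0.0000)
after link 3: o_3 = (-2.8660, 5.5000, 0.0000)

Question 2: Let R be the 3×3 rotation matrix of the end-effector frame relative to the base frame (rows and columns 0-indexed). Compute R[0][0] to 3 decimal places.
-0.866

End-effector x-axis (col 0 of R) = (-0.8660,0.5000,0.0000)
R[0][0] = -0.8660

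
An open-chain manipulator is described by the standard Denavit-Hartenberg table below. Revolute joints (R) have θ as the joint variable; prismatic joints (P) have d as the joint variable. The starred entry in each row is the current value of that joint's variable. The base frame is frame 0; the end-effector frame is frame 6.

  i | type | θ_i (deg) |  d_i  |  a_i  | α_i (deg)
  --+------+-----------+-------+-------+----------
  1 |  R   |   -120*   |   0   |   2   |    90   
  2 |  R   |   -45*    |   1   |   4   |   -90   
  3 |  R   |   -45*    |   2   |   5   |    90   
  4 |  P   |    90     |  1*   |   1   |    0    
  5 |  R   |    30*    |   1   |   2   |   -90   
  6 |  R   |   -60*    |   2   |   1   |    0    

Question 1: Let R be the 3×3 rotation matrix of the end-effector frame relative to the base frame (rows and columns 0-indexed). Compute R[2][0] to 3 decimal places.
End-effector x-axis (col 0 of R) = (-0.2513,0.4359,0.8642)
R[2][0] = 0.8642

0.864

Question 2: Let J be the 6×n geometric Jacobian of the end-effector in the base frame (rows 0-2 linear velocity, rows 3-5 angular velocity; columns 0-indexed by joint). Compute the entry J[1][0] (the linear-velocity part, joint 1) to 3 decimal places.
-7.532

axis z_0 = ẑ; lever o_n−o_0 = (-7.5316,-4.1381,0.5408)
cross product → J_v[:, 0] = (4.1381,-7.5316,0.0000)
J_ω[:, 0] = z_0
entry J[1][0] = -7.5316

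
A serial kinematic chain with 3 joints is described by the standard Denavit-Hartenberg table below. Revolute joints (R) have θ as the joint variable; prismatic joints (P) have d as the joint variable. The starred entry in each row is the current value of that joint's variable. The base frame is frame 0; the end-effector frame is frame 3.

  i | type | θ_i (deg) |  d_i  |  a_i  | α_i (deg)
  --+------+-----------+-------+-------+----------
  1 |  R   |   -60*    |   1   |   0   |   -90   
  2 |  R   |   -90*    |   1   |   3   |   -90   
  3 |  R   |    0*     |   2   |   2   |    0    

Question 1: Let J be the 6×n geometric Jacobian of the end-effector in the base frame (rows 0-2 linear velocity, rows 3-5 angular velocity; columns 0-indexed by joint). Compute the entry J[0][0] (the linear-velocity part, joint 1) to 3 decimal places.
axis z_0 = ẑ; lever o_n−o_0 = (1.8660,-1.2321,6.0000)
cross product → J_v[:, 0] = (1.2321,1.8660,-0.0000)
J_ω[:, 0] = z_0
entry J[0][0] = 1.2321

1.232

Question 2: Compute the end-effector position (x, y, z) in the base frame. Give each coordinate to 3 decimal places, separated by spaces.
after link 1: o_1 = (0.0000, 0.0000, 1.0000)
after link 2: o_2 = (0.8660, 0.5000, 4.0000)
after link 3: o_3 = (1.8660, -1.2321, 6.0000)

1.866 -1.232 6.000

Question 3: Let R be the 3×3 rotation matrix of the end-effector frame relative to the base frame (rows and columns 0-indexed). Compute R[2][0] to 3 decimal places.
End-effector x-axis (col 0 of R) = (-0.0000,-0.0000,1.0000)
R[2][0] = 1.0000

1.000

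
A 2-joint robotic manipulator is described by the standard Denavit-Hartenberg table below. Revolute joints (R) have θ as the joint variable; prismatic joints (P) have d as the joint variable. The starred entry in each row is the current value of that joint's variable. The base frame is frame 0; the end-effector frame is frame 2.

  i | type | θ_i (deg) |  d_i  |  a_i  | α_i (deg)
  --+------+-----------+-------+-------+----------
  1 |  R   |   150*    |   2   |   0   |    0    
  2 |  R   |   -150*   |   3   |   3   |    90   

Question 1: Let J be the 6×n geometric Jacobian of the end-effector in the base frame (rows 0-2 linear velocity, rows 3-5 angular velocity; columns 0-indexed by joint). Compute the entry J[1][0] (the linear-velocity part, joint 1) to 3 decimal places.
3.000

axis z_0 = ẑ; lever o_n−o_0 = (3.0000,0.0000,5.0000)
cross product → J_v[:, 0] = (0.0000,3.0000,0.0000)
J_ω[:, 0] = z_0
entry J[1][0] = 3.0000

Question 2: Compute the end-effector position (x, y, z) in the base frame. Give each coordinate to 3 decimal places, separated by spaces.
3.000 0.000 5.000

after link 1: o_1 = (0.0000, 0.0000, 2.0000)
after link 2: o_2 = (3.0000, 0.0000, 5.0000)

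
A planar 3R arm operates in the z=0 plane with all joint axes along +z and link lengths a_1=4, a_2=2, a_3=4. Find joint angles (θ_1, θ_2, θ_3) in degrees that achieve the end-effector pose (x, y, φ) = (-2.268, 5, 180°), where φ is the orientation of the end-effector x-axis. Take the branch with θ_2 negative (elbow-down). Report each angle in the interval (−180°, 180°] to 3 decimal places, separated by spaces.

wrist centre = target − a_3·(cos φ, sin φ) = (1.7320, 5.0000)
cos θ_2 = (27.9998−4²−2²)/(2·4·2) = 0.5000; θ_2 = -60.0007° (elbow-down)
β = atan2(5.0000,1.7320) = 70.8939°; ψ = atan2(-1.7321,5.0000) = -19.1068°
θ_1 = β − ψ = 90.0007°
θ_3 = φ − θ_1 − θ_2 = 150.0000° (wrapped to (-180°,180°])

90.001 -60.001 150.000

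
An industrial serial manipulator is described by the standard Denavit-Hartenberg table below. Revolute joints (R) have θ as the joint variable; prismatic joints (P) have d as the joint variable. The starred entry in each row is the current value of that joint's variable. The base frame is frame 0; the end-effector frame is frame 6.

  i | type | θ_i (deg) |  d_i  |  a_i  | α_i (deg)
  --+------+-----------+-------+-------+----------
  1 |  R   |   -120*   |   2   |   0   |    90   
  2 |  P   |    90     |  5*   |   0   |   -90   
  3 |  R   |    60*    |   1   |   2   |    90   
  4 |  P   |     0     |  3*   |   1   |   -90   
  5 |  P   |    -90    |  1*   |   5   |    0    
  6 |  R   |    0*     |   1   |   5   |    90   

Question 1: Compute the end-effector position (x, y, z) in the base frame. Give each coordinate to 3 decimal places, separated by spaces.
after link 1: o_1 = (0.0000, 0.0000, 2.0000)
after link 2: o_2 = (-4.3301, 2.5000, 2.0000)
after link 3: o_3 = (-2.3301, 2.5000, 3.0000)
after link 4: o_4 = (-2.8792, 2.8170, 6.0981)
after link 5: o_5 = (-4.5442, 4.9330, 10.4282)
after link 6: o_6 = (-6.2093, 7.0490, 14.7583)

-6.209 7.049 14.758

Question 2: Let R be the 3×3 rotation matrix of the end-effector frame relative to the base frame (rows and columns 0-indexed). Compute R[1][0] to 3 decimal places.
0.250

End-effector x-axis (col 0 of R) = (-0.4330,0.2500,0.8660)
R[1][0] = 0.2500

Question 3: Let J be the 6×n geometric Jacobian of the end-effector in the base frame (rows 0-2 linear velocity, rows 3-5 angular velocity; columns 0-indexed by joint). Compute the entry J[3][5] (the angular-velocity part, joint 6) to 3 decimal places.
axis z_5 = (0.5000,0.8660,0.0000); lever o_n−o_5 = (-1.6651,2.1160,4.3301)
cross product → J_v[:, 5] = (3.7500,-2.1651,2.5000)
J_ω[:, 5] = z_5
entry J[3][5] = 0.5000

0.500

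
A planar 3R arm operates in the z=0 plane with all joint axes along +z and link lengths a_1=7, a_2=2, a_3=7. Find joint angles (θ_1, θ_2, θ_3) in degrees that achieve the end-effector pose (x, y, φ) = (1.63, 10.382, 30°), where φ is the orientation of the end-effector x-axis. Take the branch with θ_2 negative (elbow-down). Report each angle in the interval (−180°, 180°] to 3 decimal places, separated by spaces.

134.997 -59.986 -45.011

wrist centre = target − a_3·(cos φ, sin φ) = (-4.4322, 6.8820)
cos θ_2 = (67.0061−7²−2²)/(2·7·2) = 0.5002; θ_2 = -59.9855° (elbow-down)
β = atan2(6.8820,-4.4322) = 122.7825°; ψ = atan2(-1.7318,8.0004) = -12.2140°
θ_1 = β − ψ = 134.9965°
θ_3 = φ − θ_1 − θ_2 = -45.0110° (wrapped to (-180°,180°])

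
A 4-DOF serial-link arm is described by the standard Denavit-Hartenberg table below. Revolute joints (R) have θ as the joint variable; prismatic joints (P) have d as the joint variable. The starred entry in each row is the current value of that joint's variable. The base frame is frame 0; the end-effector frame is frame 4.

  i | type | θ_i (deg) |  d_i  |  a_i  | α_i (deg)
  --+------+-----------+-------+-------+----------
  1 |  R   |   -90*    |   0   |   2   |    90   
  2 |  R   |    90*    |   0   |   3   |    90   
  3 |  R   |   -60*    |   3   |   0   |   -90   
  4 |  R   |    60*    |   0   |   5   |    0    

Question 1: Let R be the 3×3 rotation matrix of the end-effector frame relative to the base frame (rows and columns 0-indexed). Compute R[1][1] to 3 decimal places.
End-effector y-axis (col 1 of R) = (-0.7500,0.5000,-0.4330)
R[1][1] = 0.5000

0.500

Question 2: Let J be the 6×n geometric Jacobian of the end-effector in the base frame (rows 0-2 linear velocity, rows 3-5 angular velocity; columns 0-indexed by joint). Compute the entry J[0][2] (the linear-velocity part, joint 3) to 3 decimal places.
axis z_2 = (-0.0000,-1.0000,-0.0000); lever o_n−o_2 = (2.1651,1.3301,1.2500)
cross product → J_v[:, 2] = (-1.2500,-0.0000,2.1651)
J_ω[:, 2] = z_2
entry J[0][2] = -1.2500

-1.250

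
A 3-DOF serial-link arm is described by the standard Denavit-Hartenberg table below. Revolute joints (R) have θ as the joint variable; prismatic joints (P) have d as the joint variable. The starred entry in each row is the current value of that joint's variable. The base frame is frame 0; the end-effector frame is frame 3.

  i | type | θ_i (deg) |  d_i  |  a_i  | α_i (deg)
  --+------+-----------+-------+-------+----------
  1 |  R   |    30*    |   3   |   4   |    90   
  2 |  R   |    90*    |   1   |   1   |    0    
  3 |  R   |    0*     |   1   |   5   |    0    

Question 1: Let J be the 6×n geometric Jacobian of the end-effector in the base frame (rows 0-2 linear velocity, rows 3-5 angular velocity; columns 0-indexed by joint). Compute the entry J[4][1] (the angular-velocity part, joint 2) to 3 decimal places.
-0.866

axis z_1 = (0.5000,-0.8660,0.0000); lever o_n−o_1 = (1.0000,-1.7321,6.0000)
cross product → J_v[:, 1] = (-5.1962,-3.0000,0.0000)
J_ω[:, 1] = z_1
entry J[4][1] = -0.8660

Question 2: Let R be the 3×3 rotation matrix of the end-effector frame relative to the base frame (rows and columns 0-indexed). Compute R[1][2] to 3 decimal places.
End-effector z-axis (col 2 of R) = (0.5000,-0.8660,0.0000)
R[1][2] = -0.8660

-0.866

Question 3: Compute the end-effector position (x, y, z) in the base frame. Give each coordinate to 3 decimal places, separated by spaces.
4.464 0.268 9.000

after link 1: o_1 = (3.4641, 2.0000, 3.0000)
after link 2: o_2 = (3.9641, 1.1340, 4.0000)
after link 3: o_3 = (4.4641, 0.2679, 9.0000)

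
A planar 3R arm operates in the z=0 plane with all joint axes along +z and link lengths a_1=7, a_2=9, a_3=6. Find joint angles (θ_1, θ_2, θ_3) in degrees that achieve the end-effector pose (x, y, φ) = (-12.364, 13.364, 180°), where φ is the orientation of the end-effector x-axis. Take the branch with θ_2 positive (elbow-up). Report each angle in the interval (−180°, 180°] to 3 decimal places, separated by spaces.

90.001 44.999 45.000

wrist centre = target − a_3·(cos φ, sin φ) = (-6.3640, 13.3640)
cos θ_2 = (219.0970−7²−9²)/(2·7·9) = 0.7071; θ_2 = 44.9990° (elbow-up)
β = atan2(13.3640,-6.3640) = 115.4640°; ψ = atan2(6.3639,13.3641) = 25.4634°
θ_1 = β − ψ = 90.0006°
θ_3 = φ − θ_1 − θ_2 = 45.0004° (wrapped to (-180°,180°])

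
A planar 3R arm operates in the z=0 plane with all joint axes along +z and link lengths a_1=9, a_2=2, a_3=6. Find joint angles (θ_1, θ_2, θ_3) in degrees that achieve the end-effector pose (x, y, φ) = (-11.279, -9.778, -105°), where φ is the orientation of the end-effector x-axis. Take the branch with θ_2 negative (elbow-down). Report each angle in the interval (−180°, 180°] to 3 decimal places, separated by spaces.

wrist centre = target − a_3·(cos φ, sin φ) = (-9.7261, -3.9824)
cos θ_2 = (110.4566−9²−2²)/(2·9·2) = 0.7071; θ_2 = -44.9983° (elbow-down)
β = atan2(-3.9824,-9.7261) = -157.7329°; ψ = atan2(-1.4142,10.4143) = -7.7330°
θ_1 = β − ψ = -149.9999°
θ_3 = φ − θ_1 − θ_2 = 89.9981° (wrapped to (-180°,180°])

-150.000 -44.998 89.998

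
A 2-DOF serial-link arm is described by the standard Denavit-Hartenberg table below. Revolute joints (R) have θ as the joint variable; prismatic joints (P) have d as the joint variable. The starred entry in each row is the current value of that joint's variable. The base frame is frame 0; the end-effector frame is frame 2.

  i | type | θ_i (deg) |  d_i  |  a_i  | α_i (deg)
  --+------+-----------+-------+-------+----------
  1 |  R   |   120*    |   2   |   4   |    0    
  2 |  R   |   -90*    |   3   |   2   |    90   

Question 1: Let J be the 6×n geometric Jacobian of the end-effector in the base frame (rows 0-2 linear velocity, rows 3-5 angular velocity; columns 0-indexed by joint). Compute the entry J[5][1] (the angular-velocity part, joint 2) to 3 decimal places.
1.000

axis z_1 = (0.0000,0.0000,1.0000); lever o_n−o_1 = (1.7321,1.0000,3.0000)
cross product → J_v[:, 1] = (-1.0000,1.7321,0.0000)
J_ω[:, 1] = z_1
entry J[5][1] = 1.0000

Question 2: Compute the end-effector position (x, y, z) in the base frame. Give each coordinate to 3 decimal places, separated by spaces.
-0.268 4.464 5.000

after link 1: o_1 = (-2.0000, 3.4641, 2.0000)
after link 2: o_2 = (-0.2679, 4.4641, 5.0000)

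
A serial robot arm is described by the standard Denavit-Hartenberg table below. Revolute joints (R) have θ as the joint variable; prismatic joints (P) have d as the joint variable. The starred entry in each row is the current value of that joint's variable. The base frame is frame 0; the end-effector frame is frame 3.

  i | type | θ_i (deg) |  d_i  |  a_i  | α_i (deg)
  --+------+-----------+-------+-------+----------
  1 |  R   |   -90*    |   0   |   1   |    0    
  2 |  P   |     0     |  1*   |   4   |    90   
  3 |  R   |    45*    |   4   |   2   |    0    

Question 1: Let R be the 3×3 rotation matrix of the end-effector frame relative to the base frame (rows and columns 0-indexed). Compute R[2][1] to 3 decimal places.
End-effector y-axis (col 1 of R) = (0.0000,0.7071,0.7071)
R[2][1] = 0.7071

0.707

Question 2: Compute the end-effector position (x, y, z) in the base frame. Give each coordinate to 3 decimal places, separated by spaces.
-4.000 -6.414 2.414

after link 1: o_1 = (0.0000, -1.0000, 0.0000)
after link 2: o_2 = (0.0000, -5.0000, 1.0000)
after link 3: o_3 = (-4.0000, -6.4142, 2.4142)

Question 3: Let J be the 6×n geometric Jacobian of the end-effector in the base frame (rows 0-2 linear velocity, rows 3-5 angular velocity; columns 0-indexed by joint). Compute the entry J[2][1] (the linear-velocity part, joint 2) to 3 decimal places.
prismatic axis z_1 = (0.0000,0.0000,1.0000)
J_v[:, 1] = z_1; J_ω[:, 1] = (0,0,0)
entry J[2][1] = 1.0000

1.000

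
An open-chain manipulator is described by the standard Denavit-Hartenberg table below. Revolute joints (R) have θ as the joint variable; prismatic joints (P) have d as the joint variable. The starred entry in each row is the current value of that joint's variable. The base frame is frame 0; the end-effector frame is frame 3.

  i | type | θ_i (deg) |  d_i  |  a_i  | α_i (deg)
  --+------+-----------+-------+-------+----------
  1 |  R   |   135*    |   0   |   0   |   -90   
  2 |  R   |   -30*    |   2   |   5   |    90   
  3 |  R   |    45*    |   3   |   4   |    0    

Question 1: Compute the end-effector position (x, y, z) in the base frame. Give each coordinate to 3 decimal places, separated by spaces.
-7.147 0.319 6.512

after link 1: o_1 = (0.0000, 0.0000, 0.0000)
after link 2: o_2 = (-4.4761, 1.6476, 2.5000)
after link 3: o_3 = (-7.1475, 0.3190, 6.5123)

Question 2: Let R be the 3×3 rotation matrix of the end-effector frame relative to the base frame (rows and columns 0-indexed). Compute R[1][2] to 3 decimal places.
-0.354

End-effector z-axis (col 2 of R) = (0.3536,-0.3536,0.8660)
R[1][2] = -0.3536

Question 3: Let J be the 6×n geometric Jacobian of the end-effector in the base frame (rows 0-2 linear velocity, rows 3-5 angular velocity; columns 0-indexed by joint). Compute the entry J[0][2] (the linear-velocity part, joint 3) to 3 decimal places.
-0.268

axis z_2 = (0.3536,-0.3536,0.8660); lever o_n−o_2 = (-2.6714,-1.3286,4.0123)
cross product → J_v[:, 2] = (-0.2679,-3.7321,-1.4142)
J_ω[:, 2] = z_2
entry J[0][2] = -0.2679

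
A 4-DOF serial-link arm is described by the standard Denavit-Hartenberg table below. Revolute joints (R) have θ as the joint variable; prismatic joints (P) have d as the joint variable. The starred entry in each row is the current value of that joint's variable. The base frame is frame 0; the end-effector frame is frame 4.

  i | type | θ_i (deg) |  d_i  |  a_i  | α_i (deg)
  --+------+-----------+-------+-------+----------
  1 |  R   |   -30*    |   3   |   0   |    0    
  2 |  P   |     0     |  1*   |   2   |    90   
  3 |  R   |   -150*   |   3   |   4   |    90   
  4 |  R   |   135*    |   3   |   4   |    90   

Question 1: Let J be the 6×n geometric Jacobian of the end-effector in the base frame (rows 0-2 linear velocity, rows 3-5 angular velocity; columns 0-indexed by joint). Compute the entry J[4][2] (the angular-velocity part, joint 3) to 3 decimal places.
-0.866

axis z_2 = (-0.5000,-0.8660,0.0000); lever o_n−o_2 = (-5.0919,-3.7903,2.0123)
cross product → J_v[:, 2] = (-1.7427,1.0061,-2.5146)
J_ω[:, 2] = z_2
entry J[4][2] = -0.8660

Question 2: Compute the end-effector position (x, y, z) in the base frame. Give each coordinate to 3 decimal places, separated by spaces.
-3.360 -4.790 6.012

after link 1: o_1 = (0.0000, 0.0000, 3.0000)
after link 2: o_2 = (1.7321, -1.0000, 4.0000)
after link 3: o_3 = (-2.7679, -1.8660, 2.0000)
after link 4: o_4 = (-3.3599, -4.7903, 6.0123)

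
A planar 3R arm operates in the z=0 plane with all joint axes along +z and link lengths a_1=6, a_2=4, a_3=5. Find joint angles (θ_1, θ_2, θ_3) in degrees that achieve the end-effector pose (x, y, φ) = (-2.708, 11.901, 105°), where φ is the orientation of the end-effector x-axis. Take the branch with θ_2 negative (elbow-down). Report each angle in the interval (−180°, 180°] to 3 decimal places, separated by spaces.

134.996 -89.996 60.000

wrist centre = target − a_3·(cos φ, sin φ) = (-1.4139, 7.0714)
cos θ_2 = (52.0034−6²−4²)/(2·6·4) = 0.0001; θ_2 = -89.9959° (elbow-down)
β = atan2(7.0714,-1.4139) = 101.3071°; ψ = atan2(-4.0000,6.0003) = -33.6888°
θ_1 = β − ψ = 134.9959°
θ_3 = φ − θ_1 − θ_2 = 60.0001° (wrapped to (-180°,180°])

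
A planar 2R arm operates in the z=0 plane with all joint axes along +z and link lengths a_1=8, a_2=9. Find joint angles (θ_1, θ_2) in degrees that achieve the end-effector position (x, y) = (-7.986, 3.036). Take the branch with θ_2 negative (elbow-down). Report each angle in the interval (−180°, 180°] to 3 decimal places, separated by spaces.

cos θ_2 = (72.9935−8²−9²)/(2·8·9) = -0.5000; θ_2 = -120.0030° (elbow-down)
β = atan2(3.0360,-7.9860) = 159.1849°; ψ = atan2(-7.7940,3.4996) = -65.8194°
θ_1 = β − ψ = 225.0043°

-134.996 -120.003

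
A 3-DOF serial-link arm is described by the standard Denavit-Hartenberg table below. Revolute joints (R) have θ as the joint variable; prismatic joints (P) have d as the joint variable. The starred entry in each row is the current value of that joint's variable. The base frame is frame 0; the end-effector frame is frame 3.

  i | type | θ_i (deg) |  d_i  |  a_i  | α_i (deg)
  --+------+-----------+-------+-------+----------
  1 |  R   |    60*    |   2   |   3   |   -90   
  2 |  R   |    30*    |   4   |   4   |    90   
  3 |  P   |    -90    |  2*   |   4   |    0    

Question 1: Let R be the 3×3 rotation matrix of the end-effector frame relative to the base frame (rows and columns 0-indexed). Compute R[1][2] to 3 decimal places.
End-effector z-axis (col 2 of R) = (0.2500,0.4330,0.8660)
R[1][2] = 0.4330

0.433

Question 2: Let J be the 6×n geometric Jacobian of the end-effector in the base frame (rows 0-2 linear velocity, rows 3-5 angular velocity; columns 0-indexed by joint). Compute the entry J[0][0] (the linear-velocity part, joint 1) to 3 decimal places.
-6.464

axis z_0 = ẑ; lever o_n−o_0 = (3.7321,6.4641,1.7321)
cross product → J_v[:, 0] = (-6.4641,3.7321,0.0000)
J_ω[:, 0] = z_0
entry J[0][0] = -6.4641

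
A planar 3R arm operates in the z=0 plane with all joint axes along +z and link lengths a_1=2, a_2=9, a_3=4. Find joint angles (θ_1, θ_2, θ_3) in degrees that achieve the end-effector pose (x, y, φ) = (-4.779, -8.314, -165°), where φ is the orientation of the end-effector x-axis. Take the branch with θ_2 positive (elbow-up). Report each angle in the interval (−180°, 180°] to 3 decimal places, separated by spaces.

wrist centre = target − a_3·(cos φ, sin φ) = (-0.9153, -7.2787)
cos θ_2 = (53.8176−2²−9²)/(2·2·9) = -0.8662; θ_2 = 150.0175° (elbow-up)
β = atan2(-7.2787,-0.9153) = -97.1673°; ψ = atan2(4.4976,-5.7956) = 142.1871°
θ_1 = β − ψ = -239.3544°
θ_3 = φ − θ_1 − θ_2 = -75.6631° (wrapped to (-180°,180°])

120.646 150.018 -75.663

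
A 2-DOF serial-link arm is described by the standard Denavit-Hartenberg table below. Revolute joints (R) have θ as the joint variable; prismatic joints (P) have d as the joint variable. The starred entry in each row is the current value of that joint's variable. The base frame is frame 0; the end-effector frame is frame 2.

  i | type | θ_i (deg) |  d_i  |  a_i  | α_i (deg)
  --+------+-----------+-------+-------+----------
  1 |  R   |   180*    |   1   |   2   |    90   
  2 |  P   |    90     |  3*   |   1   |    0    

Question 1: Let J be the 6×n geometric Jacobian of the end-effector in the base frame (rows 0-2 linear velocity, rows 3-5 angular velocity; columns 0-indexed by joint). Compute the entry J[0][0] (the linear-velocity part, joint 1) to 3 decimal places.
axis z_0 = ẑ; lever o_n−o_0 = (-2.0000,3.0000,2.0000)
cross product → J_v[:, 0] = (-3.0000,-2.0000,0.0000)
J_ω[:, 0] = z_0
entry J[0][0] = -3.0000

-3.000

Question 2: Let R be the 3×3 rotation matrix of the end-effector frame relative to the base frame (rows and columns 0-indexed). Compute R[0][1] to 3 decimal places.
1.000

End-effector y-axis (col 1 of R) = (1.0000,-0.0000,0.0000)
R[0][1] = 1.0000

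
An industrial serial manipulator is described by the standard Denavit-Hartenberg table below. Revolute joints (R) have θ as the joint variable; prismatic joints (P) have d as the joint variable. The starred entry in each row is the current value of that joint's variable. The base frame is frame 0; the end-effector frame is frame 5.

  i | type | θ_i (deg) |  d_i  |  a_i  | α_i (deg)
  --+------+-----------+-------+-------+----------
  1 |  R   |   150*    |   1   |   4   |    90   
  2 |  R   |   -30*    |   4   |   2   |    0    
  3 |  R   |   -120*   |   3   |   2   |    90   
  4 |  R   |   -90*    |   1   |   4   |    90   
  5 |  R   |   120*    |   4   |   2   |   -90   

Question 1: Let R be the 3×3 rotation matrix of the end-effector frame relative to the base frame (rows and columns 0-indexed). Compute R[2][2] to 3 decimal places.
-0.433

End-effector z-axis (col 2 of R) = (0.2165,0.8750,-0.4330)
R[2][2] = -0.4330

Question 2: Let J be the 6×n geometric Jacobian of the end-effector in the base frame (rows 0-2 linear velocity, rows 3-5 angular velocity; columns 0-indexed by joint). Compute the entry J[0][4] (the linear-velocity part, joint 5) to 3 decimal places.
0.433

axis z_4 = (-0.7500,0.4330,0.5000); lever o_n−o_4 = (-1.7500,2.1651,3.5000)
cross product → J_v[:, 4] = (0.4330,1.7500,-0.8660)
J_ω[:, 4] = z_4
entry J[0][4] = 0.4330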